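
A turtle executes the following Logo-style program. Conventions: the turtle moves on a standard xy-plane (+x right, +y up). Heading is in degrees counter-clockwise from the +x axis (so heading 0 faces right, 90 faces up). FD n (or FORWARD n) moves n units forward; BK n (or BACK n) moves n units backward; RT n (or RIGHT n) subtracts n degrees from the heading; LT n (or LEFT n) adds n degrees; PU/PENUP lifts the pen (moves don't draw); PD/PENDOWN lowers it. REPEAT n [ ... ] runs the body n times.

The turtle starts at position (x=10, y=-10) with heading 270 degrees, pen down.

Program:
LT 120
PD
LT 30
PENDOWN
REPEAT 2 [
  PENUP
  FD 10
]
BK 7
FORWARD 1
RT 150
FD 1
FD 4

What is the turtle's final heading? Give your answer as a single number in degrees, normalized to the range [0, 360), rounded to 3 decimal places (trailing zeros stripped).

Executing turtle program step by step:
Start: pos=(10,-10), heading=270, pen down
LT 120: heading 270 -> 30
PD: pen down
LT 30: heading 30 -> 60
PD: pen down
REPEAT 2 [
  -- iteration 1/2 --
  PU: pen up
  FD 10: (10,-10) -> (15,-1.34) [heading=60, move]
  -- iteration 2/2 --
  PU: pen up
  FD 10: (15,-1.34) -> (20,7.321) [heading=60, move]
]
BK 7: (20,7.321) -> (16.5,1.258) [heading=60, move]
FD 1: (16.5,1.258) -> (17,2.124) [heading=60, move]
RT 150: heading 60 -> 270
FD 1: (17,2.124) -> (17,1.124) [heading=270, move]
FD 4: (17,1.124) -> (17,-2.876) [heading=270, move]
Final: pos=(17,-2.876), heading=270, 0 segment(s) drawn

Answer: 270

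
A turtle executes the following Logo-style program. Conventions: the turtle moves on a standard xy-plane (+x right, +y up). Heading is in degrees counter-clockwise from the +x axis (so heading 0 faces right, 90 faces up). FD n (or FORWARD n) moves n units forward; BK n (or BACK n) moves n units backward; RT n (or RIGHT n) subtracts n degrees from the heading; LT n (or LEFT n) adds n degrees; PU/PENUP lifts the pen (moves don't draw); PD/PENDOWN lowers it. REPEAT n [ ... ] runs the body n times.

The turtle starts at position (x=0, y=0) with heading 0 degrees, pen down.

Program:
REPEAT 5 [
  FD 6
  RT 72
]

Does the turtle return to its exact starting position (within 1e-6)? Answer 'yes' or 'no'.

Executing turtle program step by step:
Start: pos=(0,0), heading=0, pen down
REPEAT 5 [
  -- iteration 1/5 --
  FD 6: (0,0) -> (6,0) [heading=0, draw]
  RT 72: heading 0 -> 288
  -- iteration 2/5 --
  FD 6: (6,0) -> (7.854,-5.706) [heading=288, draw]
  RT 72: heading 288 -> 216
  -- iteration 3/5 --
  FD 6: (7.854,-5.706) -> (3,-9.233) [heading=216, draw]
  RT 72: heading 216 -> 144
  -- iteration 4/5 --
  FD 6: (3,-9.233) -> (-1.854,-5.706) [heading=144, draw]
  RT 72: heading 144 -> 72
  -- iteration 5/5 --
  FD 6: (-1.854,-5.706) -> (0,0) [heading=72, draw]
  RT 72: heading 72 -> 0
]
Final: pos=(0,0), heading=0, 5 segment(s) drawn

Start position: (0, 0)
Final position: (0, 0)
Distance = 0; < 1e-6 -> CLOSED

Answer: yes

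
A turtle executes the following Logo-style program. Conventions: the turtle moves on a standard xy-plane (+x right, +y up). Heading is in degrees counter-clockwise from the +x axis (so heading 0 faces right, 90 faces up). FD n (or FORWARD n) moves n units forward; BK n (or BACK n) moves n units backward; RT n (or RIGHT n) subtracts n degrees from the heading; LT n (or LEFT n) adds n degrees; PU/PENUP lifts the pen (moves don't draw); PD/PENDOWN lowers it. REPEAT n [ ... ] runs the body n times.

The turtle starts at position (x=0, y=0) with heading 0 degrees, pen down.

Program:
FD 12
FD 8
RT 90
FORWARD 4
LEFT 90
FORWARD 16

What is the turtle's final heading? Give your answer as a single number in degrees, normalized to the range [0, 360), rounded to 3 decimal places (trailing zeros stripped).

Answer: 0

Derivation:
Executing turtle program step by step:
Start: pos=(0,0), heading=0, pen down
FD 12: (0,0) -> (12,0) [heading=0, draw]
FD 8: (12,0) -> (20,0) [heading=0, draw]
RT 90: heading 0 -> 270
FD 4: (20,0) -> (20,-4) [heading=270, draw]
LT 90: heading 270 -> 0
FD 16: (20,-4) -> (36,-4) [heading=0, draw]
Final: pos=(36,-4), heading=0, 4 segment(s) drawn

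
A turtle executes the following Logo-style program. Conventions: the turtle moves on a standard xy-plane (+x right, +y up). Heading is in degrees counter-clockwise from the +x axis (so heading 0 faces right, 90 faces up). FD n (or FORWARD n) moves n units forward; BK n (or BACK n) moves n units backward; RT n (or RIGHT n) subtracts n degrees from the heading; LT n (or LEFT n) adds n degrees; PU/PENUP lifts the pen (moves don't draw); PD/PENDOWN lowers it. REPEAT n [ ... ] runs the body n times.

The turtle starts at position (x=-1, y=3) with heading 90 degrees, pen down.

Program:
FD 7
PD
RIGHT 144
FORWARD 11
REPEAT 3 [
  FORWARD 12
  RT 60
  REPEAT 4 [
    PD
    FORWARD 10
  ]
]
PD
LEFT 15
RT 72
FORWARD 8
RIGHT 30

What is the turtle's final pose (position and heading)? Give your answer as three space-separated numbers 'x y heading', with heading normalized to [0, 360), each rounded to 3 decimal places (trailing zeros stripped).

Executing turtle program step by step:
Start: pos=(-1,3), heading=90, pen down
FD 7: (-1,3) -> (-1,10) [heading=90, draw]
PD: pen down
RT 144: heading 90 -> 306
FD 11: (-1,10) -> (5.466,1.101) [heading=306, draw]
REPEAT 3 [
  -- iteration 1/3 --
  FD 12: (5.466,1.101) -> (12.519,-8.607) [heading=306, draw]
  RT 60: heading 306 -> 246
  REPEAT 4 [
    -- iteration 1/4 --
    PD: pen down
    FD 10: (12.519,-8.607) -> (8.452,-17.743) [heading=246, draw]
    -- iteration 2/4 --
    PD: pen down
    FD 10: (8.452,-17.743) -> (4.384,-26.878) [heading=246, draw]
    -- iteration 3/4 --
    PD: pen down
    FD 10: (4.384,-26.878) -> (0.317,-36.014) [heading=246, draw]
    -- iteration 4/4 --
    PD: pen down
    FD 10: (0.317,-36.014) -> (-3.75,-45.149) [heading=246, draw]
  ]
  -- iteration 2/3 --
  FD 12: (-3.75,-45.149) -> (-8.631,-56.112) [heading=246, draw]
  RT 60: heading 246 -> 186
  REPEAT 4 [
    -- iteration 1/4 --
    PD: pen down
    FD 10: (-8.631,-56.112) -> (-18.576,-57.157) [heading=186, draw]
    -- iteration 2/4 --
    PD: pen down
    FD 10: (-18.576,-57.157) -> (-28.522,-58.202) [heading=186, draw]
    -- iteration 3/4 --
    PD: pen down
    FD 10: (-28.522,-58.202) -> (-38.467,-59.248) [heading=186, draw]
    -- iteration 4/4 --
    PD: pen down
    FD 10: (-38.467,-59.248) -> (-48.412,-60.293) [heading=186, draw]
  ]
  -- iteration 3/3 --
  FD 12: (-48.412,-60.293) -> (-60.346,-61.547) [heading=186, draw]
  RT 60: heading 186 -> 126
  REPEAT 4 [
    -- iteration 1/4 --
    PD: pen down
    FD 10: (-60.346,-61.547) -> (-66.224,-53.457) [heading=126, draw]
    -- iteration 2/4 --
    PD: pen down
    FD 10: (-66.224,-53.457) -> (-72.102,-45.367) [heading=126, draw]
    -- iteration 3/4 --
    PD: pen down
    FD 10: (-72.102,-45.367) -> (-77.98,-37.277) [heading=126, draw]
    -- iteration 4/4 --
    PD: pen down
    FD 10: (-77.98,-37.277) -> (-83.858,-29.187) [heading=126, draw]
  ]
]
PD: pen down
LT 15: heading 126 -> 141
RT 72: heading 141 -> 69
FD 8: (-83.858,-29.187) -> (-80.991,-21.718) [heading=69, draw]
RT 30: heading 69 -> 39
Final: pos=(-80.991,-21.718), heading=39, 18 segment(s) drawn

Answer: -80.991 -21.718 39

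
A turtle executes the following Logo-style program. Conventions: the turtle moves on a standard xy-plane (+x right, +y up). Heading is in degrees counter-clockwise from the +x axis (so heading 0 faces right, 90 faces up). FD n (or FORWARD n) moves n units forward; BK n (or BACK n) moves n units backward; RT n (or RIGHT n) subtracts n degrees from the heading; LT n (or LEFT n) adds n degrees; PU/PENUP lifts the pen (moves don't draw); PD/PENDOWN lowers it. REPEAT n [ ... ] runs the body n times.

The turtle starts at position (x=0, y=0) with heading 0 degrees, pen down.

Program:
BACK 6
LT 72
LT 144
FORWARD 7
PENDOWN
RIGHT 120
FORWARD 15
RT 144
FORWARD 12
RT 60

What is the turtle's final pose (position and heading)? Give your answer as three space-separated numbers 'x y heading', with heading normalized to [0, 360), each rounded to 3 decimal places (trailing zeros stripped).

Executing turtle program step by step:
Start: pos=(0,0), heading=0, pen down
BK 6: (0,0) -> (-6,0) [heading=0, draw]
LT 72: heading 0 -> 72
LT 144: heading 72 -> 216
FD 7: (-6,0) -> (-11.663,-4.114) [heading=216, draw]
PD: pen down
RT 120: heading 216 -> 96
FD 15: (-11.663,-4.114) -> (-13.231,10.803) [heading=96, draw]
RT 144: heading 96 -> 312
FD 12: (-13.231,10.803) -> (-5.201,1.886) [heading=312, draw]
RT 60: heading 312 -> 252
Final: pos=(-5.201,1.886), heading=252, 4 segment(s) drawn

Answer: -5.201 1.886 252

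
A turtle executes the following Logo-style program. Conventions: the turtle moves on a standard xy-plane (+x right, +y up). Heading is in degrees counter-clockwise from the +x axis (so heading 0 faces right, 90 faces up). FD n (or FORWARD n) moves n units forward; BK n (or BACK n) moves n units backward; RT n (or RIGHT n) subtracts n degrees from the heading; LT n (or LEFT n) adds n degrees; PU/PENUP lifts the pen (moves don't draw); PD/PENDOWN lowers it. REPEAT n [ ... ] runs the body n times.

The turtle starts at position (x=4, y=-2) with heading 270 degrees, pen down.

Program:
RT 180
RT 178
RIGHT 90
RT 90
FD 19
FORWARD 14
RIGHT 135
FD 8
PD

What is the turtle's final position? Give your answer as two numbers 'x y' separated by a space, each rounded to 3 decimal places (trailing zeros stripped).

Answer: 8.699 25.524

Derivation:
Executing turtle program step by step:
Start: pos=(4,-2), heading=270, pen down
RT 180: heading 270 -> 90
RT 178: heading 90 -> 272
RT 90: heading 272 -> 182
RT 90: heading 182 -> 92
FD 19: (4,-2) -> (3.337,16.988) [heading=92, draw]
FD 14: (3.337,16.988) -> (2.848,30.98) [heading=92, draw]
RT 135: heading 92 -> 317
FD 8: (2.848,30.98) -> (8.699,25.524) [heading=317, draw]
PD: pen down
Final: pos=(8.699,25.524), heading=317, 3 segment(s) drawn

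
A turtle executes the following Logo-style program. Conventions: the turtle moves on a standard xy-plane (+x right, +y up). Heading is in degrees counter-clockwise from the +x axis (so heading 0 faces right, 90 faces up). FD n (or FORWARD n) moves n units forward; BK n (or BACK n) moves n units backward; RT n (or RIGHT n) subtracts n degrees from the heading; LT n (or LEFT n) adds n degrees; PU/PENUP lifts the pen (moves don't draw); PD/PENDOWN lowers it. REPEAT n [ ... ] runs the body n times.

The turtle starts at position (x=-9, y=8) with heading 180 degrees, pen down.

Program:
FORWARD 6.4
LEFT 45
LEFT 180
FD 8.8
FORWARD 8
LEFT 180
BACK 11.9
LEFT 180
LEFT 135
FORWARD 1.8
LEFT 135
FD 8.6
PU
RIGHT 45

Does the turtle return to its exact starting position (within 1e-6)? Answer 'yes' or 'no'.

Answer: no

Derivation:
Executing turtle program step by step:
Start: pos=(-9,8), heading=180, pen down
FD 6.4: (-9,8) -> (-15.4,8) [heading=180, draw]
LT 45: heading 180 -> 225
LT 180: heading 225 -> 45
FD 8.8: (-15.4,8) -> (-9.177,14.223) [heading=45, draw]
FD 8: (-9.177,14.223) -> (-3.521,19.879) [heading=45, draw]
LT 180: heading 45 -> 225
BK 11.9: (-3.521,19.879) -> (4.894,28.294) [heading=225, draw]
LT 180: heading 225 -> 45
LT 135: heading 45 -> 180
FD 1.8: (4.894,28.294) -> (3.094,28.294) [heading=180, draw]
LT 135: heading 180 -> 315
FD 8.6: (3.094,28.294) -> (9.175,22.213) [heading=315, draw]
PU: pen up
RT 45: heading 315 -> 270
Final: pos=(9.175,22.213), heading=270, 6 segment(s) drawn

Start position: (-9, 8)
Final position: (9.175, 22.213)
Distance = 23.072; >= 1e-6 -> NOT closed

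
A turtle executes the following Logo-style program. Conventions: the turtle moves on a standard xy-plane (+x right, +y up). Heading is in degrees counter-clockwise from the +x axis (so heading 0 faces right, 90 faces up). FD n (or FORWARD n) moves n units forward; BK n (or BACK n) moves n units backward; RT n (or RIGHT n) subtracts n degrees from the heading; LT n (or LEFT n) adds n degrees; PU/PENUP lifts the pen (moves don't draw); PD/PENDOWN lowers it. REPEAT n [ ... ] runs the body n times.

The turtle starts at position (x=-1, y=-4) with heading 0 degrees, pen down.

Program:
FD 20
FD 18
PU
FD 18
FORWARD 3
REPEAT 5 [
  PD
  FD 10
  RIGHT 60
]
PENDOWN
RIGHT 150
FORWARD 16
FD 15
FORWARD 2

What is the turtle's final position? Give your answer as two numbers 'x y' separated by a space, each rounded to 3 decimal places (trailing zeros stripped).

Answer: 53 -45.66

Derivation:
Executing turtle program step by step:
Start: pos=(-1,-4), heading=0, pen down
FD 20: (-1,-4) -> (19,-4) [heading=0, draw]
FD 18: (19,-4) -> (37,-4) [heading=0, draw]
PU: pen up
FD 18: (37,-4) -> (55,-4) [heading=0, move]
FD 3: (55,-4) -> (58,-4) [heading=0, move]
REPEAT 5 [
  -- iteration 1/5 --
  PD: pen down
  FD 10: (58,-4) -> (68,-4) [heading=0, draw]
  RT 60: heading 0 -> 300
  -- iteration 2/5 --
  PD: pen down
  FD 10: (68,-4) -> (73,-12.66) [heading=300, draw]
  RT 60: heading 300 -> 240
  -- iteration 3/5 --
  PD: pen down
  FD 10: (73,-12.66) -> (68,-21.321) [heading=240, draw]
  RT 60: heading 240 -> 180
  -- iteration 4/5 --
  PD: pen down
  FD 10: (68,-21.321) -> (58,-21.321) [heading=180, draw]
  RT 60: heading 180 -> 120
  -- iteration 5/5 --
  PD: pen down
  FD 10: (58,-21.321) -> (53,-12.66) [heading=120, draw]
  RT 60: heading 120 -> 60
]
PD: pen down
RT 150: heading 60 -> 270
FD 16: (53,-12.66) -> (53,-28.66) [heading=270, draw]
FD 15: (53,-28.66) -> (53,-43.66) [heading=270, draw]
FD 2: (53,-43.66) -> (53,-45.66) [heading=270, draw]
Final: pos=(53,-45.66), heading=270, 10 segment(s) drawn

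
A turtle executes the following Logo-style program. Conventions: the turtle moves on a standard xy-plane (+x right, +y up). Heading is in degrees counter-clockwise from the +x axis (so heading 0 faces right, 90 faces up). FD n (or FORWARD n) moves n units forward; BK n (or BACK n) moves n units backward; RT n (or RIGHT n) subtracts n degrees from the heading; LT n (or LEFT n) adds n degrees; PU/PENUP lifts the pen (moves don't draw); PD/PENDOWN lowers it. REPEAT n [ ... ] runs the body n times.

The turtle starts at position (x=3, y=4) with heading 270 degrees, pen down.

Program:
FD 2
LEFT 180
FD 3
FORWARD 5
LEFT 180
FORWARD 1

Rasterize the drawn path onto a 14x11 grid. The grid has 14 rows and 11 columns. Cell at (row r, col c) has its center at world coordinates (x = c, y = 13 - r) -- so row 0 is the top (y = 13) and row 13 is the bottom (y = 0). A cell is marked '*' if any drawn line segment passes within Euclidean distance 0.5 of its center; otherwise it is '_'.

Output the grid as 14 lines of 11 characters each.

Segment 0: (3,4) -> (3,2)
Segment 1: (3,2) -> (3,5)
Segment 2: (3,5) -> (3,10)
Segment 3: (3,10) -> (3,9)

Answer: ___________
___________
___________
___*_______
___*_______
___*_______
___*_______
___*_______
___*_______
___*_______
___*_______
___*_______
___________
___________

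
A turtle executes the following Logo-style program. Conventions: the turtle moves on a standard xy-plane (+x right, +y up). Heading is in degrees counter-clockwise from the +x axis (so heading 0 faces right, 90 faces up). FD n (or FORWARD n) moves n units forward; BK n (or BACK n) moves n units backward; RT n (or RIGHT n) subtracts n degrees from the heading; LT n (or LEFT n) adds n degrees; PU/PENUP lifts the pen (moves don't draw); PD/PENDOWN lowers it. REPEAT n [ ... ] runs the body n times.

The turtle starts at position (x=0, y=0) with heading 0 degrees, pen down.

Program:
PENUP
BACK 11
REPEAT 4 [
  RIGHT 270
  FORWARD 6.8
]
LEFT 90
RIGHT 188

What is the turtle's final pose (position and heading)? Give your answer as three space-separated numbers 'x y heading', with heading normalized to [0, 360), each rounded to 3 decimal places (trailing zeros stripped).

Answer: -11 0 262

Derivation:
Executing turtle program step by step:
Start: pos=(0,0), heading=0, pen down
PU: pen up
BK 11: (0,0) -> (-11,0) [heading=0, move]
REPEAT 4 [
  -- iteration 1/4 --
  RT 270: heading 0 -> 90
  FD 6.8: (-11,0) -> (-11,6.8) [heading=90, move]
  -- iteration 2/4 --
  RT 270: heading 90 -> 180
  FD 6.8: (-11,6.8) -> (-17.8,6.8) [heading=180, move]
  -- iteration 3/4 --
  RT 270: heading 180 -> 270
  FD 6.8: (-17.8,6.8) -> (-17.8,0) [heading=270, move]
  -- iteration 4/4 --
  RT 270: heading 270 -> 0
  FD 6.8: (-17.8,0) -> (-11,0) [heading=0, move]
]
LT 90: heading 0 -> 90
RT 188: heading 90 -> 262
Final: pos=(-11,0), heading=262, 0 segment(s) drawn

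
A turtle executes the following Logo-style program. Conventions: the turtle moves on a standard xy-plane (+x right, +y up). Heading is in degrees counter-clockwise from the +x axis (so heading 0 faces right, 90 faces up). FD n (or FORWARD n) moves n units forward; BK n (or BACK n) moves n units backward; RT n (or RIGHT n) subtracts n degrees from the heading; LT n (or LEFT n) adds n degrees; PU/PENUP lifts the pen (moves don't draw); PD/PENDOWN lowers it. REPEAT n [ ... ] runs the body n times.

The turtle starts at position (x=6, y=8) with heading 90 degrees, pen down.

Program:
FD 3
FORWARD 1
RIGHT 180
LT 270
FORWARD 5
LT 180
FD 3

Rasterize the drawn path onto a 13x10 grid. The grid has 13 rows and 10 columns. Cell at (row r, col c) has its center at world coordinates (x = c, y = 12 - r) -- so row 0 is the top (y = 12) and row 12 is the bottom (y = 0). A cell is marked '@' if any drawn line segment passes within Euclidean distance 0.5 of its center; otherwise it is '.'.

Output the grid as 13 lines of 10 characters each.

Segment 0: (6,8) -> (6,11)
Segment 1: (6,11) -> (6,12)
Segment 2: (6,12) -> (1,12)
Segment 3: (1,12) -> (4,12)

Answer: .@@@@@@...
......@...
......@...
......@...
......@...
..........
..........
..........
..........
..........
..........
..........
..........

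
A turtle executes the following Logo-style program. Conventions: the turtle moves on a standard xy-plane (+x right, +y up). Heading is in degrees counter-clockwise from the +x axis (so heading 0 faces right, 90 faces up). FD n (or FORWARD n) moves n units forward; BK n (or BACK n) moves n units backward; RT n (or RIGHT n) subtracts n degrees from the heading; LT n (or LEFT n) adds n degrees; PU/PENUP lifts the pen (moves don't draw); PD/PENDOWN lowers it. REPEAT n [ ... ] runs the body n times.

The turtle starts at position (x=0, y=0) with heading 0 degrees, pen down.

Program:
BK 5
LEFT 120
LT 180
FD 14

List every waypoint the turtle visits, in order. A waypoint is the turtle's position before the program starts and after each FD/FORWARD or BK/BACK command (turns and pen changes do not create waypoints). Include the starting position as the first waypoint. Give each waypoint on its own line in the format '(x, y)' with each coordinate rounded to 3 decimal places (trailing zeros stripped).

Executing turtle program step by step:
Start: pos=(0,0), heading=0, pen down
BK 5: (0,0) -> (-5,0) [heading=0, draw]
LT 120: heading 0 -> 120
LT 180: heading 120 -> 300
FD 14: (-5,0) -> (2,-12.124) [heading=300, draw]
Final: pos=(2,-12.124), heading=300, 2 segment(s) drawn
Waypoints (3 total):
(0, 0)
(-5, 0)
(2, -12.124)

Answer: (0, 0)
(-5, 0)
(2, -12.124)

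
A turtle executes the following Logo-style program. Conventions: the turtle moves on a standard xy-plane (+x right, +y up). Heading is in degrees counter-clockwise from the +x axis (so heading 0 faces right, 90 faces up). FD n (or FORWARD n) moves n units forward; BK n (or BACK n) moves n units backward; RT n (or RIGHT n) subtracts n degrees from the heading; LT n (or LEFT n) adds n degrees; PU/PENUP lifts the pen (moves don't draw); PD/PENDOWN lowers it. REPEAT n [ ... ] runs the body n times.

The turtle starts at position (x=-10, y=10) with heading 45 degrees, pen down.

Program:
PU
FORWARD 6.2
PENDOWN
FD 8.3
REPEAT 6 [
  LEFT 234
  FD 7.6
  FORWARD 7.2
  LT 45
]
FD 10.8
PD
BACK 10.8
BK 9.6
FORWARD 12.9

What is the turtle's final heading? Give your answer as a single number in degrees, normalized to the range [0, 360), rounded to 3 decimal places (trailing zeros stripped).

Answer: 279

Derivation:
Executing turtle program step by step:
Start: pos=(-10,10), heading=45, pen down
PU: pen up
FD 6.2: (-10,10) -> (-5.616,14.384) [heading=45, move]
PD: pen down
FD 8.3: (-5.616,14.384) -> (0.253,20.253) [heading=45, draw]
REPEAT 6 [
  -- iteration 1/6 --
  LT 234: heading 45 -> 279
  FD 7.6: (0.253,20.253) -> (1.442,12.747) [heading=279, draw]
  FD 7.2: (1.442,12.747) -> (2.568,5.635) [heading=279, draw]
  LT 45: heading 279 -> 324
  -- iteration 2/6 --
  LT 234: heading 324 -> 198
  FD 7.6: (2.568,5.635) -> (-4.66,3.287) [heading=198, draw]
  FD 7.2: (-4.66,3.287) -> (-11.507,1.062) [heading=198, draw]
  LT 45: heading 198 -> 243
  -- iteration 3/6 --
  LT 234: heading 243 -> 117
  FD 7.6: (-11.507,1.062) -> (-14.958,7.833) [heading=117, draw]
  FD 7.2: (-14.958,7.833) -> (-18.226,14.249) [heading=117, draw]
  LT 45: heading 117 -> 162
  -- iteration 4/6 --
  LT 234: heading 162 -> 36
  FD 7.6: (-18.226,14.249) -> (-12.078,18.716) [heading=36, draw]
  FD 7.2: (-12.078,18.716) -> (-6.253,22.948) [heading=36, draw]
  LT 45: heading 36 -> 81
  -- iteration 5/6 --
  LT 234: heading 81 -> 315
  FD 7.6: (-6.253,22.948) -> (-0.879,17.574) [heading=315, draw]
  FD 7.2: (-0.879,17.574) -> (4.212,12.483) [heading=315, draw]
  LT 45: heading 315 -> 0
  -- iteration 6/6 --
  LT 234: heading 0 -> 234
  FD 7.6: (4.212,12.483) -> (-0.255,6.334) [heading=234, draw]
  FD 7.2: (-0.255,6.334) -> (-4.487,0.509) [heading=234, draw]
  LT 45: heading 234 -> 279
]
FD 10.8: (-4.487,0.509) -> (-2.798,-10.158) [heading=279, draw]
PD: pen down
BK 10.8: (-2.798,-10.158) -> (-4.487,0.509) [heading=279, draw]
BK 9.6: (-4.487,0.509) -> (-5.989,9.991) [heading=279, draw]
FD 12.9: (-5.989,9.991) -> (-3.971,-2.75) [heading=279, draw]
Final: pos=(-3.971,-2.75), heading=279, 17 segment(s) drawn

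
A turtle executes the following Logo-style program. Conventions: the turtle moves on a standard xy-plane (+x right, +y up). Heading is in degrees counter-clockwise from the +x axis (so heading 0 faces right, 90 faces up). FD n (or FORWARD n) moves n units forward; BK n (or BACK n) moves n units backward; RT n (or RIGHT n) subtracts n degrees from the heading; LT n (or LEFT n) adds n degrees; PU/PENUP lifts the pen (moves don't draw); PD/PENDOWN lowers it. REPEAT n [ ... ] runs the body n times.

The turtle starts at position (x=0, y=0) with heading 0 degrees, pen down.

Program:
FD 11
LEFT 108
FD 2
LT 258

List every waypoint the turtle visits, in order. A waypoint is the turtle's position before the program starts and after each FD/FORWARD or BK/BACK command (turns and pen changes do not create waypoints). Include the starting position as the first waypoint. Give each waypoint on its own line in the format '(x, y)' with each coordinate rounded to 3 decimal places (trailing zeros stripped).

Answer: (0, 0)
(11, 0)
(10.382, 1.902)

Derivation:
Executing turtle program step by step:
Start: pos=(0,0), heading=0, pen down
FD 11: (0,0) -> (11,0) [heading=0, draw]
LT 108: heading 0 -> 108
FD 2: (11,0) -> (10.382,1.902) [heading=108, draw]
LT 258: heading 108 -> 6
Final: pos=(10.382,1.902), heading=6, 2 segment(s) drawn
Waypoints (3 total):
(0, 0)
(11, 0)
(10.382, 1.902)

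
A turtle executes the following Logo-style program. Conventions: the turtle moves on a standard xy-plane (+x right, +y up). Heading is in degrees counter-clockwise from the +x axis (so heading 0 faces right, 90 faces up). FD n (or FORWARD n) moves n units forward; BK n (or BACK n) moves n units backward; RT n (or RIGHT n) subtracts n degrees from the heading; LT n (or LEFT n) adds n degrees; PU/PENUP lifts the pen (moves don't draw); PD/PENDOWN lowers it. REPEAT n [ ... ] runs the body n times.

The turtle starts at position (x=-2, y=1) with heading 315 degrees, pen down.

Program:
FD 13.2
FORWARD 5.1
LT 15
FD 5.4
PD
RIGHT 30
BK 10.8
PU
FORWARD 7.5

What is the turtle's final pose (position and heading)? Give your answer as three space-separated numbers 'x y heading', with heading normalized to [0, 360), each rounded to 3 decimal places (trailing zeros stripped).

Answer: 13.967 -11.782 300

Derivation:
Executing turtle program step by step:
Start: pos=(-2,1), heading=315, pen down
FD 13.2: (-2,1) -> (7.334,-8.334) [heading=315, draw]
FD 5.1: (7.334,-8.334) -> (10.94,-11.94) [heading=315, draw]
LT 15: heading 315 -> 330
FD 5.4: (10.94,-11.94) -> (15.617,-14.64) [heading=330, draw]
PD: pen down
RT 30: heading 330 -> 300
BK 10.8: (15.617,-14.64) -> (10.217,-5.287) [heading=300, draw]
PU: pen up
FD 7.5: (10.217,-5.287) -> (13.967,-11.782) [heading=300, move]
Final: pos=(13.967,-11.782), heading=300, 4 segment(s) drawn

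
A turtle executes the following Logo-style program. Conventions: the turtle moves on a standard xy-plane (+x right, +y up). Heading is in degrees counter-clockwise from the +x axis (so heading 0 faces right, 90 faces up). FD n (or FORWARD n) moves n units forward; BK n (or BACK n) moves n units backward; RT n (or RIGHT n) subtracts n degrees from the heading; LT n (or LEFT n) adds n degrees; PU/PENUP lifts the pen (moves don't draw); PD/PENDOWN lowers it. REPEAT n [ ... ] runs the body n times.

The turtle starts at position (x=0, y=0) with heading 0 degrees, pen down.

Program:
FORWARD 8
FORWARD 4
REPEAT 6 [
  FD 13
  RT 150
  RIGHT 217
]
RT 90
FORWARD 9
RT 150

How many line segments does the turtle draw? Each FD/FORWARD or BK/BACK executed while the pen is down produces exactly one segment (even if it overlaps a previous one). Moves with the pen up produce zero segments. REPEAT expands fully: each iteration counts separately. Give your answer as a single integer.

Executing turtle program step by step:
Start: pos=(0,0), heading=0, pen down
FD 8: (0,0) -> (8,0) [heading=0, draw]
FD 4: (8,0) -> (12,0) [heading=0, draw]
REPEAT 6 [
  -- iteration 1/6 --
  FD 13: (12,0) -> (25,0) [heading=0, draw]
  RT 150: heading 0 -> 210
  RT 217: heading 210 -> 353
  -- iteration 2/6 --
  FD 13: (25,0) -> (37.903,-1.584) [heading=353, draw]
  RT 150: heading 353 -> 203
  RT 217: heading 203 -> 346
  -- iteration 3/6 --
  FD 13: (37.903,-1.584) -> (50.517,-4.729) [heading=346, draw]
  RT 150: heading 346 -> 196
  RT 217: heading 196 -> 339
  -- iteration 4/6 --
  FD 13: (50.517,-4.729) -> (62.653,-9.388) [heading=339, draw]
  RT 150: heading 339 -> 189
  RT 217: heading 189 -> 332
  -- iteration 5/6 --
  FD 13: (62.653,-9.388) -> (74.132,-15.491) [heading=332, draw]
  RT 150: heading 332 -> 182
  RT 217: heading 182 -> 325
  -- iteration 6/6 --
  FD 13: (74.132,-15.491) -> (84.781,-22.948) [heading=325, draw]
  RT 150: heading 325 -> 175
  RT 217: heading 175 -> 318
]
RT 90: heading 318 -> 228
FD 9: (84.781,-22.948) -> (78.759,-29.636) [heading=228, draw]
RT 150: heading 228 -> 78
Final: pos=(78.759,-29.636), heading=78, 9 segment(s) drawn
Segments drawn: 9

Answer: 9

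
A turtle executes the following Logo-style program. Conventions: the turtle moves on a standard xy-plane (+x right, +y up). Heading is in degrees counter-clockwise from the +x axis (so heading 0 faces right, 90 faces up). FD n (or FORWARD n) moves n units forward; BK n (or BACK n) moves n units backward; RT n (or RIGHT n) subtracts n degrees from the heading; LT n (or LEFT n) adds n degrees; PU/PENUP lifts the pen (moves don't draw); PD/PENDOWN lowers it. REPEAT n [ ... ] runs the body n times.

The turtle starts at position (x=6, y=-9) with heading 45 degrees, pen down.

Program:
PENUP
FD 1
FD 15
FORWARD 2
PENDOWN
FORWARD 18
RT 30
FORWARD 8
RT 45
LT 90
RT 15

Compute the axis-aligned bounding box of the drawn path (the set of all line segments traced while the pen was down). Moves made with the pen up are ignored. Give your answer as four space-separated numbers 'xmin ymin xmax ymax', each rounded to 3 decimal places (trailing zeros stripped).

Executing turtle program step by step:
Start: pos=(6,-9), heading=45, pen down
PU: pen up
FD 1: (6,-9) -> (6.707,-8.293) [heading=45, move]
FD 15: (6.707,-8.293) -> (17.314,2.314) [heading=45, move]
FD 2: (17.314,2.314) -> (18.728,3.728) [heading=45, move]
PD: pen down
FD 18: (18.728,3.728) -> (31.456,16.456) [heading=45, draw]
RT 30: heading 45 -> 15
FD 8: (31.456,16.456) -> (39.183,18.526) [heading=15, draw]
RT 45: heading 15 -> 330
LT 90: heading 330 -> 60
RT 15: heading 60 -> 45
Final: pos=(39.183,18.526), heading=45, 2 segment(s) drawn

Segment endpoints: x in {18.728, 31.456, 39.183}, y in {3.728, 16.456, 18.526}
xmin=18.728, ymin=3.728, xmax=39.183, ymax=18.526

Answer: 18.728 3.728 39.183 18.526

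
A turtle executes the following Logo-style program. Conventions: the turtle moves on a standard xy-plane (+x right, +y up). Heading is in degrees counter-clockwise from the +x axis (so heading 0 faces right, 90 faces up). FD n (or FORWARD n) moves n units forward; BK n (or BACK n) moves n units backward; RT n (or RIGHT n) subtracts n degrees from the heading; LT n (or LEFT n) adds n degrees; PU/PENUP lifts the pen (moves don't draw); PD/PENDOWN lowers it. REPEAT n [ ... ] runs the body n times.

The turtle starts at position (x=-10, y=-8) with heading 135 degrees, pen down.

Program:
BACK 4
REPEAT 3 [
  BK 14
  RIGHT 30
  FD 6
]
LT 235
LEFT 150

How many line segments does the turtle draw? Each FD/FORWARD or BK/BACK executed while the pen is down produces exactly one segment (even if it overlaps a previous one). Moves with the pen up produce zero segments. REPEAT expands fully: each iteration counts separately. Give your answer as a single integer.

Executing turtle program step by step:
Start: pos=(-10,-8), heading=135, pen down
BK 4: (-10,-8) -> (-7.172,-10.828) [heading=135, draw]
REPEAT 3 [
  -- iteration 1/3 --
  BK 14: (-7.172,-10.828) -> (2.728,-20.728) [heading=135, draw]
  RT 30: heading 135 -> 105
  FD 6: (2.728,-20.728) -> (1.175,-14.932) [heading=105, draw]
  -- iteration 2/3 --
  BK 14: (1.175,-14.932) -> (4.798,-28.455) [heading=105, draw]
  RT 30: heading 105 -> 75
  FD 6: (4.798,-28.455) -> (6.351,-22.66) [heading=75, draw]
  -- iteration 3/3 --
  BK 14: (6.351,-22.66) -> (2.728,-36.183) [heading=75, draw]
  RT 30: heading 75 -> 45
  FD 6: (2.728,-36.183) -> (6.971,-31.94) [heading=45, draw]
]
LT 235: heading 45 -> 280
LT 150: heading 280 -> 70
Final: pos=(6.971,-31.94), heading=70, 7 segment(s) drawn
Segments drawn: 7

Answer: 7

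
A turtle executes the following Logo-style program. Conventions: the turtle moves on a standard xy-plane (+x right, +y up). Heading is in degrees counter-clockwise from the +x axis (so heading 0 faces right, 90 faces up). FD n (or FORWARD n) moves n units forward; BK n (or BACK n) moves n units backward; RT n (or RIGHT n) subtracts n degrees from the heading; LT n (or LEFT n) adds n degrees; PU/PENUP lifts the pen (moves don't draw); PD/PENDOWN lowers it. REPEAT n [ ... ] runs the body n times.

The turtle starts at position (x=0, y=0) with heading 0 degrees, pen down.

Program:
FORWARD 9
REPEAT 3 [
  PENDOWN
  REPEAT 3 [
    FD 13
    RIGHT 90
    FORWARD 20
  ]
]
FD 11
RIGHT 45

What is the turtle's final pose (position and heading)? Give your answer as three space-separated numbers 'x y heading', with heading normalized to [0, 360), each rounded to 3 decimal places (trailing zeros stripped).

Executing turtle program step by step:
Start: pos=(0,0), heading=0, pen down
FD 9: (0,0) -> (9,0) [heading=0, draw]
REPEAT 3 [
  -- iteration 1/3 --
  PD: pen down
  REPEAT 3 [
    -- iteration 1/3 --
    FD 13: (9,0) -> (22,0) [heading=0, draw]
    RT 90: heading 0 -> 270
    FD 20: (22,0) -> (22,-20) [heading=270, draw]
    -- iteration 2/3 --
    FD 13: (22,-20) -> (22,-33) [heading=270, draw]
    RT 90: heading 270 -> 180
    FD 20: (22,-33) -> (2,-33) [heading=180, draw]
    -- iteration 3/3 --
    FD 13: (2,-33) -> (-11,-33) [heading=180, draw]
    RT 90: heading 180 -> 90
    FD 20: (-11,-33) -> (-11,-13) [heading=90, draw]
  ]
  -- iteration 2/3 --
  PD: pen down
  REPEAT 3 [
    -- iteration 1/3 --
    FD 13: (-11,-13) -> (-11,0) [heading=90, draw]
    RT 90: heading 90 -> 0
    FD 20: (-11,0) -> (9,0) [heading=0, draw]
    -- iteration 2/3 --
    FD 13: (9,0) -> (22,0) [heading=0, draw]
    RT 90: heading 0 -> 270
    FD 20: (22,0) -> (22,-20) [heading=270, draw]
    -- iteration 3/3 --
    FD 13: (22,-20) -> (22,-33) [heading=270, draw]
    RT 90: heading 270 -> 180
    FD 20: (22,-33) -> (2,-33) [heading=180, draw]
  ]
  -- iteration 3/3 --
  PD: pen down
  REPEAT 3 [
    -- iteration 1/3 --
    FD 13: (2,-33) -> (-11,-33) [heading=180, draw]
    RT 90: heading 180 -> 90
    FD 20: (-11,-33) -> (-11,-13) [heading=90, draw]
    -- iteration 2/3 --
    FD 13: (-11,-13) -> (-11,0) [heading=90, draw]
    RT 90: heading 90 -> 0
    FD 20: (-11,0) -> (9,0) [heading=0, draw]
    -- iteration 3/3 --
    FD 13: (9,0) -> (22,0) [heading=0, draw]
    RT 90: heading 0 -> 270
    FD 20: (22,0) -> (22,-20) [heading=270, draw]
  ]
]
FD 11: (22,-20) -> (22,-31) [heading=270, draw]
RT 45: heading 270 -> 225
Final: pos=(22,-31), heading=225, 20 segment(s) drawn

Answer: 22 -31 225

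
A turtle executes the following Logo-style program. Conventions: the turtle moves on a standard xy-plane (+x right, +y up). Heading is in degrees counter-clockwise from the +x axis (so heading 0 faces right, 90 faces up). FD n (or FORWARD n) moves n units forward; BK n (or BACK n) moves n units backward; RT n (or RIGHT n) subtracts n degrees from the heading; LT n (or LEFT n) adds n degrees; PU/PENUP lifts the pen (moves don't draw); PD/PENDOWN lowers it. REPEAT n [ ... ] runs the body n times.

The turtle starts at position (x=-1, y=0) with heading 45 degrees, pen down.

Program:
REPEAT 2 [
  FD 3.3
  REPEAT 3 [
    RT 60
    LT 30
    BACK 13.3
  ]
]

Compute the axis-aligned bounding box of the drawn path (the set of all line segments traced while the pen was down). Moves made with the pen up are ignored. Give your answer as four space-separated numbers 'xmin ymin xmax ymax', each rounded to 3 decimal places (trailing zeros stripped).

Answer: -34.874 -1.109 1.333 44.503

Derivation:
Executing turtle program step by step:
Start: pos=(-1,0), heading=45, pen down
REPEAT 2 [
  -- iteration 1/2 --
  FD 3.3: (-1,0) -> (1.333,2.333) [heading=45, draw]
  REPEAT 3 [
    -- iteration 1/3 --
    RT 60: heading 45 -> 345
    LT 30: heading 345 -> 15
    BK 13.3: (1.333,2.333) -> (-11.513,-1.109) [heading=15, draw]
    -- iteration 2/3 --
    RT 60: heading 15 -> 315
    LT 30: heading 315 -> 345
    BK 13.3: (-11.513,-1.109) -> (-24.36,2.333) [heading=345, draw]
    -- iteration 3/3 --
    RT 60: heading 345 -> 285
    LT 30: heading 285 -> 315
    BK 13.3: (-24.36,2.333) -> (-33.765,11.738) [heading=315, draw]
  ]
  -- iteration 2/2 --
  FD 3.3: (-33.765,11.738) -> (-31.431,9.405) [heading=315, draw]
  REPEAT 3 [
    -- iteration 1/3 --
    RT 60: heading 315 -> 255
    LT 30: heading 255 -> 285
    BK 13.3: (-31.431,9.405) -> (-34.874,22.251) [heading=285, draw]
    -- iteration 2/3 --
    RT 60: heading 285 -> 225
    LT 30: heading 225 -> 255
    BK 13.3: (-34.874,22.251) -> (-31.431,35.098) [heading=255, draw]
    -- iteration 3/3 --
    RT 60: heading 255 -> 195
    LT 30: heading 195 -> 225
    BK 13.3: (-31.431,35.098) -> (-22.027,44.503) [heading=225, draw]
  ]
]
Final: pos=(-22.027,44.503), heading=225, 8 segment(s) drawn

Segment endpoints: x in {-34.874, -33.765, -31.431, -24.36, -22.027, -11.513, -1, 1.333}, y in {-1.109, 0, 2.333, 9.405, 11.738, 22.251, 35.098, 44.503}
xmin=-34.874, ymin=-1.109, xmax=1.333, ymax=44.503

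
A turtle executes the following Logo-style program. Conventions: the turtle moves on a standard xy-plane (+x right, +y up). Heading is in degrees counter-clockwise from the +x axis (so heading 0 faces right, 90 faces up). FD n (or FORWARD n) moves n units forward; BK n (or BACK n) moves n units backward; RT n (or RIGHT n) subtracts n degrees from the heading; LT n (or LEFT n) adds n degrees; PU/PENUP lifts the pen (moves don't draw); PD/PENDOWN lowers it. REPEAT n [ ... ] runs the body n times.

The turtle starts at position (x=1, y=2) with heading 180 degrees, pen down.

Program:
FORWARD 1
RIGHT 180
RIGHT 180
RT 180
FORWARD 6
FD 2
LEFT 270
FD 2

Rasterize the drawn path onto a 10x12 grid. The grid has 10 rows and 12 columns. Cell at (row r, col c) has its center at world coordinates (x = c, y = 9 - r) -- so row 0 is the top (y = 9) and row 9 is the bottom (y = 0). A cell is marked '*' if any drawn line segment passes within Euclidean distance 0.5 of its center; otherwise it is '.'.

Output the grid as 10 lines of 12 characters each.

Segment 0: (1,2) -> (0,2)
Segment 1: (0,2) -> (6,2)
Segment 2: (6,2) -> (8,2)
Segment 3: (8,2) -> (8,0)

Answer: ............
............
............
............
............
............
............
*********...
........*...
........*...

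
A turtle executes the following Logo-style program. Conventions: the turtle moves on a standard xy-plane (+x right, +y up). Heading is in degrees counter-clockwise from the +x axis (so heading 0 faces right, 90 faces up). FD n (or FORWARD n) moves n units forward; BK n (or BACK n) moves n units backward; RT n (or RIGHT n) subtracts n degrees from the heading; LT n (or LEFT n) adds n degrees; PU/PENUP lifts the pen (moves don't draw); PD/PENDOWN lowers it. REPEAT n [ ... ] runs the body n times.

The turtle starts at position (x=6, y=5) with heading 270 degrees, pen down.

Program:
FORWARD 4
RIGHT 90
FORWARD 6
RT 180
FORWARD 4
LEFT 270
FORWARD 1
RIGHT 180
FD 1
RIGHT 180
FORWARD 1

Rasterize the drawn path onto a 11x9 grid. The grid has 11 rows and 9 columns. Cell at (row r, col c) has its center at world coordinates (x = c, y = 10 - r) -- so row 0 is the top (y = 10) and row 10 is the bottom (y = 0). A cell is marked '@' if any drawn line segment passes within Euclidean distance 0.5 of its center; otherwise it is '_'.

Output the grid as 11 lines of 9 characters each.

Segment 0: (6,5) -> (6,1)
Segment 1: (6,1) -> (-0,1)
Segment 2: (-0,1) -> (4,1)
Segment 3: (4,1) -> (4,0)
Segment 4: (4,0) -> (4,1)
Segment 5: (4,1) -> (4,0)

Answer: _________
_________
_________
_________
_________
______@__
______@__
______@__
______@__
@@@@@@@__
____@____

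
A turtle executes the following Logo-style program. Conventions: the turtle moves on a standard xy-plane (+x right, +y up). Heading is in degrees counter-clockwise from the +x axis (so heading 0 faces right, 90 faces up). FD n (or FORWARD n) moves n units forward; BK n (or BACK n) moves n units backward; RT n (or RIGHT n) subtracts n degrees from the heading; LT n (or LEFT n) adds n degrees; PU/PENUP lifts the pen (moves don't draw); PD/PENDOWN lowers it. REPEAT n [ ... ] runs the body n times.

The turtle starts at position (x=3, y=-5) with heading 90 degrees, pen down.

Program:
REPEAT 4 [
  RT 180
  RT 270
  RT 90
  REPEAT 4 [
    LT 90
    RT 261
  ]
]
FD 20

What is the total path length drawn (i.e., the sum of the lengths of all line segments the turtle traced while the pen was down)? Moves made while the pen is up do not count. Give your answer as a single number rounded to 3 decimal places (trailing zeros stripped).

Answer: 20

Derivation:
Executing turtle program step by step:
Start: pos=(3,-5), heading=90, pen down
REPEAT 4 [
  -- iteration 1/4 --
  RT 180: heading 90 -> 270
  RT 270: heading 270 -> 0
  RT 90: heading 0 -> 270
  REPEAT 4 [
    -- iteration 1/4 --
    LT 90: heading 270 -> 0
    RT 261: heading 0 -> 99
    -- iteration 2/4 --
    LT 90: heading 99 -> 189
    RT 261: heading 189 -> 288
    -- iteration 3/4 --
    LT 90: heading 288 -> 18
    RT 261: heading 18 -> 117
    -- iteration 4/4 --
    LT 90: heading 117 -> 207
    RT 261: heading 207 -> 306
  ]
  -- iteration 2/4 --
  RT 180: heading 306 -> 126
  RT 270: heading 126 -> 216
  RT 90: heading 216 -> 126
  REPEAT 4 [
    -- iteration 1/4 --
    LT 90: heading 126 -> 216
    RT 261: heading 216 -> 315
    -- iteration 2/4 --
    LT 90: heading 315 -> 45
    RT 261: heading 45 -> 144
    -- iteration 3/4 --
    LT 90: heading 144 -> 234
    RT 261: heading 234 -> 333
    -- iteration 4/4 --
    LT 90: heading 333 -> 63
    RT 261: heading 63 -> 162
  ]
  -- iteration 3/4 --
  RT 180: heading 162 -> 342
  RT 270: heading 342 -> 72
  RT 90: heading 72 -> 342
  REPEAT 4 [
    -- iteration 1/4 --
    LT 90: heading 342 -> 72
    RT 261: heading 72 -> 171
    -- iteration 2/4 --
    LT 90: heading 171 -> 261
    RT 261: heading 261 -> 0
    -- iteration 3/4 --
    LT 90: heading 0 -> 90
    RT 261: heading 90 -> 189
    -- iteration 4/4 --
    LT 90: heading 189 -> 279
    RT 261: heading 279 -> 18
  ]
  -- iteration 4/4 --
  RT 180: heading 18 -> 198
  RT 270: heading 198 -> 288
  RT 90: heading 288 -> 198
  REPEAT 4 [
    -- iteration 1/4 --
    LT 90: heading 198 -> 288
    RT 261: heading 288 -> 27
    -- iteration 2/4 --
    LT 90: heading 27 -> 117
    RT 261: heading 117 -> 216
    -- iteration 3/4 --
    LT 90: heading 216 -> 306
    RT 261: heading 306 -> 45
    -- iteration 4/4 --
    LT 90: heading 45 -> 135
    RT 261: heading 135 -> 234
  ]
]
FD 20: (3,-5) -> (-8.756,-21.18) [heading=234, draw]
Final: pos=(-8.756,-21.18), heading=234, 1 segment(s) drawn

Segment lengths:
  seg 1: (3,-5) -> (-8.756,-21.18), length = 20
Total = 20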